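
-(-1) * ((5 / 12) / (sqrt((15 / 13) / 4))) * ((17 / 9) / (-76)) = -17 * sqrt(195) / 12312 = -0.02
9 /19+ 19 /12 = 2.06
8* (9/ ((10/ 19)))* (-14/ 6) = -1596/ 5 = -319.20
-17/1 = -17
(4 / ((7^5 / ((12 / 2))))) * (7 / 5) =24 / 12005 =0.00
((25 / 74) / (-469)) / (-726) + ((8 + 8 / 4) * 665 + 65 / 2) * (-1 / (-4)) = 84187992785 / 50393112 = 1670.63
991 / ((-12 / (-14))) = 6937 / 6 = 1156.17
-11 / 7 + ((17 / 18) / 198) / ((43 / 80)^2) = -1.55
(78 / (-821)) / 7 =-78 / 5747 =-0.01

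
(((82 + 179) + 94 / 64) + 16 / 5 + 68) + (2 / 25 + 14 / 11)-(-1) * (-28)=2701789 / 8800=307.02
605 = 605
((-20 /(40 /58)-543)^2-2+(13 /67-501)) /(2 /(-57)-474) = -62379774 /90517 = -689.15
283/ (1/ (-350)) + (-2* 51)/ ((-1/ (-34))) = -102518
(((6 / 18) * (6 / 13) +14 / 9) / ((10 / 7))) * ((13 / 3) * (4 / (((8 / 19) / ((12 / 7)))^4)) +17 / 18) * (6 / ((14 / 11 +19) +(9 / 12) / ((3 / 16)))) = 45294224030 / 32144931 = 1409.06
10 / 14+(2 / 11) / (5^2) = 1389 / 1925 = 0.72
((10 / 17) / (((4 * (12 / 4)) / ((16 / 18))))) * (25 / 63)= 500 / 28917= 0.02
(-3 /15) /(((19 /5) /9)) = -0.47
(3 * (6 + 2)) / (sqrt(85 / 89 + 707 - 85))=0.96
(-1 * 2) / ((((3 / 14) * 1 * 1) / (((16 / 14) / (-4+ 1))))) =3.56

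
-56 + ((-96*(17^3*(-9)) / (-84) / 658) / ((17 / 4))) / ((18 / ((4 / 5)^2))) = -3261192 / 57575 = -56.64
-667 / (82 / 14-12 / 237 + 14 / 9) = -3319659 / 36641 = -90.60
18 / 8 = 9 / 4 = 2.25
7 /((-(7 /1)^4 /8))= -8 /343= -0.02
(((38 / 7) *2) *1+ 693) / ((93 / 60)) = 454.10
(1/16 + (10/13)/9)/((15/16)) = 277/1755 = 0.16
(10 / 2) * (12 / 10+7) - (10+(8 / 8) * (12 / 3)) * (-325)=4591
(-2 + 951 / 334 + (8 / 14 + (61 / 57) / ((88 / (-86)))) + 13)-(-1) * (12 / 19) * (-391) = -684805829 / 2931852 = -233.57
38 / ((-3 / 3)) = -38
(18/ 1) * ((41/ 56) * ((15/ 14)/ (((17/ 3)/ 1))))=16605/ 6664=2.49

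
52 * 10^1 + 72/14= 525.14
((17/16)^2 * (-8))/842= -289/26944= -0.01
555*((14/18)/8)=1295/24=53.96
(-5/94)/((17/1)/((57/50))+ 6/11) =-3135/911048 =-0.00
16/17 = 0.94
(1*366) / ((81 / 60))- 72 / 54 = 2428 / 9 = 269.78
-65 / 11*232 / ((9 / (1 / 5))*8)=-377 / 99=-3.81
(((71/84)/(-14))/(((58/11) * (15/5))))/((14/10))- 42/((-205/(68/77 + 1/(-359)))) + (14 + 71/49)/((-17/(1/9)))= 33581817747/438058399856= 0.08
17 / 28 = 0.61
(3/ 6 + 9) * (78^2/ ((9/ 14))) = 89908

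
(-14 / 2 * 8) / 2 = -28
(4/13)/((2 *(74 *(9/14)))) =14/4329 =0.00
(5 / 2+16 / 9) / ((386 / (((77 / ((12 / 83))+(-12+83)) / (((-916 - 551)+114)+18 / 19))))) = -10596509 / 2141846064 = -0.00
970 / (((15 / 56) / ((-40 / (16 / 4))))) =-108640 / 3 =-36213.33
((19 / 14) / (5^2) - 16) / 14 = -5581 / 4900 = -1.14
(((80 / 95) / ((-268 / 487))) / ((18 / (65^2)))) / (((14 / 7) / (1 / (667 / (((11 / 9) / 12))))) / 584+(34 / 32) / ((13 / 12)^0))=-813406880 / 53194851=-15.29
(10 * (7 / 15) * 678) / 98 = 226 / 7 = 32.29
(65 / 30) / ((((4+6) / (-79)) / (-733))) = 752791 / 60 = 12546.52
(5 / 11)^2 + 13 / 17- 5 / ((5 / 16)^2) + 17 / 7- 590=-45918419 / 71995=-637.80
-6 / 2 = -3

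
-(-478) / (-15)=-478 / 15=-31.87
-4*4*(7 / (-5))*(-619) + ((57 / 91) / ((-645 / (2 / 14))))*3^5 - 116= -382970929 / 27391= -13981.63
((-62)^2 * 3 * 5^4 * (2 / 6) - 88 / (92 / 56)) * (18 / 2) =497306412 / 23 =21622017.91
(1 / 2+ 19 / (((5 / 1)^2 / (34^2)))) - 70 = 40453 / 50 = 809.06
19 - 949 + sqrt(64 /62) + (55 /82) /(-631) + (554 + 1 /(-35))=-680978387 /1810970 + 4 * sqrt(62) /31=-375.01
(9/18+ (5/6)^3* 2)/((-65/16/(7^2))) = -35084/1755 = -19.99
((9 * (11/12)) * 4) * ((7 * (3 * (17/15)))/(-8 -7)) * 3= -3927/25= -157.08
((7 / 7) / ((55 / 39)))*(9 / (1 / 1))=6.38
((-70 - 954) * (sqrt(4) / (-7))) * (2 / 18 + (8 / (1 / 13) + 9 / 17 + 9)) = 35608576 / 1071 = 33247.97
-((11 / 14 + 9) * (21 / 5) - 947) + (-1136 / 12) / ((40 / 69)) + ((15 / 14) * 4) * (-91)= 1763 / 5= 352.60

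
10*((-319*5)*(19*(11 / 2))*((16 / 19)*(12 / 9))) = -5614400 / 3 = -1871466.67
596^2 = 355216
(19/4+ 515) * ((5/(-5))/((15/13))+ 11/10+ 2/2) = 25641/40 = 641.02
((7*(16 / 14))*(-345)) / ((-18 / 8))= 3680 / 3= 1226.67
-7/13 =-0.54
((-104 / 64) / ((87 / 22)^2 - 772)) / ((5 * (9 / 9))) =1573 / 3660790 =0.00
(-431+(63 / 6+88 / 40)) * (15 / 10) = -12549 / 20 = -627.45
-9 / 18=-1 / 2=-0.50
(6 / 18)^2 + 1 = 10 / 9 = 1.11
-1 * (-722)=722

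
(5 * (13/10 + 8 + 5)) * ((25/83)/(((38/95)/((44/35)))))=39325/581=67.69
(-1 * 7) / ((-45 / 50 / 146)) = 10220 / 9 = 1135.56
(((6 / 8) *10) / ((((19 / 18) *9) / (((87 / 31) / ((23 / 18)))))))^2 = 551780100 / 183521209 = 3.01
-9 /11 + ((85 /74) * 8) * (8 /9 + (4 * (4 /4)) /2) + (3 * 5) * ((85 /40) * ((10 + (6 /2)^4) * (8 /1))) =85094158 /3663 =23230.73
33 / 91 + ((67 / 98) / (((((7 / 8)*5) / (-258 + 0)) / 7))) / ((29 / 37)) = -33224769 / 92365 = -359.71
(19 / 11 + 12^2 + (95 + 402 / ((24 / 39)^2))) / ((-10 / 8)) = -91679 / 88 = -1041.81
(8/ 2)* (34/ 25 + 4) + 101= 122.44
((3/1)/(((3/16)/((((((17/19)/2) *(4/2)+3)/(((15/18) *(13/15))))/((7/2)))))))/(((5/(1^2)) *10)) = 21312/43225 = 0.49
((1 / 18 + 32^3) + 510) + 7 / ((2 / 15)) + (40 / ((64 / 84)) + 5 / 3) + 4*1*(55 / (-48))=1201685 / 36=33380.14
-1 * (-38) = 38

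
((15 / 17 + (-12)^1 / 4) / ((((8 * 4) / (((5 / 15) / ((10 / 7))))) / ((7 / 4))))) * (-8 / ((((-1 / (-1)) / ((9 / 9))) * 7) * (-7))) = -3 / 680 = -0.00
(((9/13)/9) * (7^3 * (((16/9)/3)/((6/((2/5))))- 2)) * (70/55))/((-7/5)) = 544684/11583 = 47.02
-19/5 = -3.80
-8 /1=-8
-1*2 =-2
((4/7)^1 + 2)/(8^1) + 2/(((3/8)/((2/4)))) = 251/84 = 2.99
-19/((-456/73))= 73/24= 3.04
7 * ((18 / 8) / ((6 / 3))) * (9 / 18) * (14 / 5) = 441 / 40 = 11.02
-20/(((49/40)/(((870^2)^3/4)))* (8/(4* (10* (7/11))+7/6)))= -453500735221912500000/77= -5889619937946915584.42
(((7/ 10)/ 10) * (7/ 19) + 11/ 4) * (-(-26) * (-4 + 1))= -102843/ 475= -216.51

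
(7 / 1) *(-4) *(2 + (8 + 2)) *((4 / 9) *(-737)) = 330176 / 3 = 110058.67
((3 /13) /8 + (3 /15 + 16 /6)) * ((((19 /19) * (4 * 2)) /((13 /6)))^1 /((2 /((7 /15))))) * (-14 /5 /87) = -442666 /5513625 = -0.08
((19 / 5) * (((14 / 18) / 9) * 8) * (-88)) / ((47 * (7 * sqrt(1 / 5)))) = -13376 * sqrt(5) / 19035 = -1.57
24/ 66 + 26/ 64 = 271/ 352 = 0.77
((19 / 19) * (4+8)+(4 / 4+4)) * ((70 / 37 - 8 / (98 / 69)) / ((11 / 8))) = -922352 / 19943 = -46.25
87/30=29/10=2.90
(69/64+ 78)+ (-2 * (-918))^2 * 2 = 431479749/64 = 6741871.08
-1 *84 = -84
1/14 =0.07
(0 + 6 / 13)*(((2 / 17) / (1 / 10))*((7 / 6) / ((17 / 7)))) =980 / 3757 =0.26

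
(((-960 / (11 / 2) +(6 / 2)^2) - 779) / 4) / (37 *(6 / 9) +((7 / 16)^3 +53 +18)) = -31918080 / 12942391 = -2.47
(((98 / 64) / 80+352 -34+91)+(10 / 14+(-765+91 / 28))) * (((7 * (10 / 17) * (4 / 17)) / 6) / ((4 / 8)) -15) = 16054208665 / 3107328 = 5166.56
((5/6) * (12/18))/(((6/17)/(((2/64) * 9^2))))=255/64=3.98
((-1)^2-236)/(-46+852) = -235/806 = -0.29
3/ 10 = 0.30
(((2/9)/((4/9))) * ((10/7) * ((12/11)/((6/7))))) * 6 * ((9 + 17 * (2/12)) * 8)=5680/11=516.36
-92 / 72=-23 / 18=-1.28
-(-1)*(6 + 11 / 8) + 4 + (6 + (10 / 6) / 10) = 421 / 24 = 17.54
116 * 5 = 580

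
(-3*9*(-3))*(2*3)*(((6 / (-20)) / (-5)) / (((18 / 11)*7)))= 891 / 350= 2.55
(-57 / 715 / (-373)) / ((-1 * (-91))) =57 / 24269245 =0.00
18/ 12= 3/ 2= 1.50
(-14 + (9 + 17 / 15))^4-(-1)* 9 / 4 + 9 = 47544109 / 202500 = 234.79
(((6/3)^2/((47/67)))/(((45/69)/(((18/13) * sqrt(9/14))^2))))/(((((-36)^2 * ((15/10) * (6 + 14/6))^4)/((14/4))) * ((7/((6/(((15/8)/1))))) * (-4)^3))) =-4623/542978515625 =-0.00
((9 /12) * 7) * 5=105 /4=26.25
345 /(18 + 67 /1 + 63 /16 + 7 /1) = 1104 /307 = 3.60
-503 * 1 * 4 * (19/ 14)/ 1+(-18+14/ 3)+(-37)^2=-28873/ 21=-1374.90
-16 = -16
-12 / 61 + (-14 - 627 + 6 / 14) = -273608 / 427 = -640.77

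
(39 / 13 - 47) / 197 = -44 / 197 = -0.22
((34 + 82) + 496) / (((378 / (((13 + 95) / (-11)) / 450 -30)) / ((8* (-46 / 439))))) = 34433024 / 845075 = 40.75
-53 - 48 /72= -161 /3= -53.67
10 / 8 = 5 / 4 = 1.25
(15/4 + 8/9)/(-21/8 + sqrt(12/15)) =-11690/5847-5344*sqrt(5)/17541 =-2.68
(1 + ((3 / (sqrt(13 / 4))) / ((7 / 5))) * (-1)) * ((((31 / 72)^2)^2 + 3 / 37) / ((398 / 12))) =114791845 / 32978700288 - 81994175 * sqrt(13) / 71453850624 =-0.00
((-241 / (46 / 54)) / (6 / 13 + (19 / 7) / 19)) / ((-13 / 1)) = 45549 / 1265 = 36.01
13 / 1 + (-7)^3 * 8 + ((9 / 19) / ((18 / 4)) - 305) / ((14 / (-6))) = -345844 / 133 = -2600.33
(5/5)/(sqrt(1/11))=sqrt(11)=3.32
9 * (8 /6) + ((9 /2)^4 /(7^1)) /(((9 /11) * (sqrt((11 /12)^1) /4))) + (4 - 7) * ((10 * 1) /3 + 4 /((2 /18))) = -106 + 729 * sqrt(33) /14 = 193.13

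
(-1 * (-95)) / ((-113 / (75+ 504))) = -55005 / 113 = -486.77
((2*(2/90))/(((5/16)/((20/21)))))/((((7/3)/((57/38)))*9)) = 64/6615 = 0.01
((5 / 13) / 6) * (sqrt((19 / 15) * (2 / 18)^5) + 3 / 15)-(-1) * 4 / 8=sqrt(285) / 56862 + 20 / 39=0.51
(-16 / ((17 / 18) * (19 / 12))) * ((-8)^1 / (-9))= -9.51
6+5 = 11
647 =647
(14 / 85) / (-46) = -7 / 1955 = -0.00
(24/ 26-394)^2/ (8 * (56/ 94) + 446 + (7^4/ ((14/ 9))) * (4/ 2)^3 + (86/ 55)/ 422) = 14242453263500/ 1179771581339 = 12.07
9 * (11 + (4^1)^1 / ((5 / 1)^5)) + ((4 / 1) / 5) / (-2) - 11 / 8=2430913 / 25000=97.24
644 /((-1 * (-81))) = 644 /81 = 7.95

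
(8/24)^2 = 1/9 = 0.11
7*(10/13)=70/13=5.38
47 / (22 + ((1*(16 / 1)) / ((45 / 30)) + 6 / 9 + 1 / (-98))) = 1.41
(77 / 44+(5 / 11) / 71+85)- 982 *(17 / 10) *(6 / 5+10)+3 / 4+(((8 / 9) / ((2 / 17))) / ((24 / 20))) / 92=-225643140307 / 12125025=-18609.71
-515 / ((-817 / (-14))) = -8.82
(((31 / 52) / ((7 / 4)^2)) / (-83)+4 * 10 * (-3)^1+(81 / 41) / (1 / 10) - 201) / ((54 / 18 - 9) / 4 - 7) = 1306029610 / 36851087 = 35.44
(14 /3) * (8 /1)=112 /3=37.33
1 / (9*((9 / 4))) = 4 / 81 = 0.05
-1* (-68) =68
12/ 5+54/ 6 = 57/ 5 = 11.40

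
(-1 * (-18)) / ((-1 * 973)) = -18 / 973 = -0.02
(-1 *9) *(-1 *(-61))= -549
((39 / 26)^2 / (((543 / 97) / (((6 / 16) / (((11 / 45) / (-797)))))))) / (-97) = 322785 / 63712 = 5.07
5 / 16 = 0.31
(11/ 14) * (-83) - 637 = -9831/ 14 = -702.21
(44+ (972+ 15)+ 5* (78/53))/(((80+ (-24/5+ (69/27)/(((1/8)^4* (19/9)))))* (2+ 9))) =475285/25343752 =0.02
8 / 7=1.14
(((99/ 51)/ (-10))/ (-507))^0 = 1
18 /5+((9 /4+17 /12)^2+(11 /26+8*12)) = 132757 /1170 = 113.47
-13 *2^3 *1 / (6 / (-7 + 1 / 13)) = 120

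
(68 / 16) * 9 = 153 / 4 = 38.25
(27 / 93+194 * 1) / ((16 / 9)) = 54207 / 496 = 109.29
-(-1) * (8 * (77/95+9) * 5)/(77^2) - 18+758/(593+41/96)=-9717719810/583419529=-16.66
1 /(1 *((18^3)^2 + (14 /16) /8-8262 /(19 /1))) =1216 /41358335749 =0.00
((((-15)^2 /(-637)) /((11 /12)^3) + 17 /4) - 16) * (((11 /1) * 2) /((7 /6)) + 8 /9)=-12876646799 /53414361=-241.07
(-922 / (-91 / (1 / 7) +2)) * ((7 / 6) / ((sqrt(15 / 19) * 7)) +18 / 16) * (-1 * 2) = -4149 / 1270-922 * sqrt(285) / 28575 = -3.81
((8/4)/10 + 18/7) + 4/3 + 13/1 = 1796/105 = 17.10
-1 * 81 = -81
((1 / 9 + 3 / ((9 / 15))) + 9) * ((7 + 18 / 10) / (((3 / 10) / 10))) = 111760 / 27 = 4139.26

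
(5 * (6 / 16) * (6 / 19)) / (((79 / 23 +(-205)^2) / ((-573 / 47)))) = -21965 / 127884744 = -0.00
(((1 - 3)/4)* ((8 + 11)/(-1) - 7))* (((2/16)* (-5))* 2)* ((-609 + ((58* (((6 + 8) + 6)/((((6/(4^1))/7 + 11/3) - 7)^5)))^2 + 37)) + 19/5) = 8982.32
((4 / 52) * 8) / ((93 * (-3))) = -8 / 3627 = -0.00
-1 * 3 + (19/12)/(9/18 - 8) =-289/90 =-3.21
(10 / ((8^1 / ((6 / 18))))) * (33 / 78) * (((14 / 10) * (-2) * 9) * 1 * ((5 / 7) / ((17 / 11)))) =-1815 / 884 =-2.05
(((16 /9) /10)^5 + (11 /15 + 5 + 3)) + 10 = 3456859643 /184528125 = 18.73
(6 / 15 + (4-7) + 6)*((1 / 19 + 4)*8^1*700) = 1466080 / 19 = 77162.11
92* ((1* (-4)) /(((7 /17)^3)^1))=-5271.09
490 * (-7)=-3430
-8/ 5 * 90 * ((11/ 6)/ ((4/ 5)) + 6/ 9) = -426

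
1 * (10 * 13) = 130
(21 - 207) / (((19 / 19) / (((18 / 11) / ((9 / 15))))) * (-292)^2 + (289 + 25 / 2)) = -5580 / 946949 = -0.01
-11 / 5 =-2.20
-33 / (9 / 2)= -22 / 3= -7.33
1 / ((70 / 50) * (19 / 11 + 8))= 55 / 749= 0.07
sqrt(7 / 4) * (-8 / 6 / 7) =-2 * sqrt(7) / 21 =-0.25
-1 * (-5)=5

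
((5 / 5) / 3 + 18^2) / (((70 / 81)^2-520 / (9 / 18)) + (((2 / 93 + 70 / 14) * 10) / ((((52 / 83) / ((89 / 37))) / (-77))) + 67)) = -9065679246 / 442126815103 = -0.02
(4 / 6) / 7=2 / 21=0.10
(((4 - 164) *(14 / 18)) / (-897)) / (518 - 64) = 560 / 1832571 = 0.00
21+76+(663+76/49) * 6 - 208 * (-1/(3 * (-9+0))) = 5393345/1323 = 4076.60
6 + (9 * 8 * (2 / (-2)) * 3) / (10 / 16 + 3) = -1554 / 29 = -53.59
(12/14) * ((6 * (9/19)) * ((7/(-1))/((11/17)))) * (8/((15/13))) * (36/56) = -859248/7315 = -117.46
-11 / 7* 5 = -55 / 7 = -7.86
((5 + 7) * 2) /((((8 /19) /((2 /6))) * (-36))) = -19 /36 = -0.53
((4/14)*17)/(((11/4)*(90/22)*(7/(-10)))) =-272/441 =-0.62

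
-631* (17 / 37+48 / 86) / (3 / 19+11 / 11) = -19410191 / 35002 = -554.55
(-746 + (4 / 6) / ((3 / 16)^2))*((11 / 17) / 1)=-470.44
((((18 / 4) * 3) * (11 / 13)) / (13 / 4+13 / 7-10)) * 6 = -24948 / 1781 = -14.01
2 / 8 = 1 / 4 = 0.25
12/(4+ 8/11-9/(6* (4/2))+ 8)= 528/527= 1.00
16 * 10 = 160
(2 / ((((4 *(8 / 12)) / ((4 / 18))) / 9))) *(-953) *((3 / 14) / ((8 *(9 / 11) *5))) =-10483 / 1120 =-9.36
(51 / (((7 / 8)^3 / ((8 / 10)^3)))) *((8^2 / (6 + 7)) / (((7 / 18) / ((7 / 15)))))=641728512 / 2786875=230.27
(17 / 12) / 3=17 / 36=0.47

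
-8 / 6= -4 / 3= -1.33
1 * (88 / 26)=44 / 13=3.38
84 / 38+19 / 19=3.21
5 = 5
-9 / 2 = -4.50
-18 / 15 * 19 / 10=-57 / 25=-2.28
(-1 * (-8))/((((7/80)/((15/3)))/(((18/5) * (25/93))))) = 96000/217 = 442.40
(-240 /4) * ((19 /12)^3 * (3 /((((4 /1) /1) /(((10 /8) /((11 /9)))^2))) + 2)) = -739503085 /1115136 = -663.15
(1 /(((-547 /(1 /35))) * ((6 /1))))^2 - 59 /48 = -64875991421 /52780467600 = -1.23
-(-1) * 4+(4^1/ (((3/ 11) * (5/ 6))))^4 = 59972036/ 625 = 95955.26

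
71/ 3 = 23.67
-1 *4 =-4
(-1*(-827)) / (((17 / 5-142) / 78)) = -107510 / 231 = -465.41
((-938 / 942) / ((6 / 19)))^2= 79405921 / 7986276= 9.94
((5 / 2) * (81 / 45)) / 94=9 / 188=0.05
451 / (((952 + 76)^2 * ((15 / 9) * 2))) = 1353 / 10567840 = 0.00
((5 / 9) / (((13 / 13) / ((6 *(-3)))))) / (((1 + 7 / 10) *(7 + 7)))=-50 / 119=-0.42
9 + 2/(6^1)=28/3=9.33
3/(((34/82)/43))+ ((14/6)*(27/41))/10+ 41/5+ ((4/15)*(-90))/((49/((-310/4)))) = 24414647/68306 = 357.43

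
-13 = -13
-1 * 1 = -1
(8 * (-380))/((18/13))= -19760/9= -2195.56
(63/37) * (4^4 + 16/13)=210672/481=437.99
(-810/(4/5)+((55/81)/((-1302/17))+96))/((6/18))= -48328429/17577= -2749.53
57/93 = 0.61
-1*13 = -13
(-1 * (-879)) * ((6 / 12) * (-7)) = -6153 / 2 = -3076.50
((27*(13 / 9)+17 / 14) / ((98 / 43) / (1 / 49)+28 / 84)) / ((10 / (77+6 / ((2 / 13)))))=2106183 / 505715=4.16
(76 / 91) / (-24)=-19 / 546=-0.03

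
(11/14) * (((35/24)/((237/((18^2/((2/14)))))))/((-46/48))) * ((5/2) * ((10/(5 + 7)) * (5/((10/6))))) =-71.51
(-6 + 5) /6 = -1 /6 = -0.17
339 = 339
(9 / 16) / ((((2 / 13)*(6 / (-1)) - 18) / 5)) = -195 / 1312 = -0.15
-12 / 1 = -12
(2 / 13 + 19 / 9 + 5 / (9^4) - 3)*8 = -501032 / 85293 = -5.87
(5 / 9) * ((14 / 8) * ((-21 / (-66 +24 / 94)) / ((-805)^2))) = 47 / 98076600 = 0.00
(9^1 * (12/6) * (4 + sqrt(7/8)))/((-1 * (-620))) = 9 * sqrt(14)/1240 + 18/155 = 0.14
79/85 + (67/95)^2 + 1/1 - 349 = -53172992/153425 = -346.57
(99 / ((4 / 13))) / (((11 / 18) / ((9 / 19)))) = 9477 / 38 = 249.39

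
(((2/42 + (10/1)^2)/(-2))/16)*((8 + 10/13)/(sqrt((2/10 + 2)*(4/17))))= -3629*sqrt(935)/2912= -38.11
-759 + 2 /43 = -32635 /43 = -758.95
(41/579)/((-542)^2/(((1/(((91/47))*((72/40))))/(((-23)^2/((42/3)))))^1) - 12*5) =0.00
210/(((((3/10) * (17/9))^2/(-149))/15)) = -422415000/289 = -1461643.60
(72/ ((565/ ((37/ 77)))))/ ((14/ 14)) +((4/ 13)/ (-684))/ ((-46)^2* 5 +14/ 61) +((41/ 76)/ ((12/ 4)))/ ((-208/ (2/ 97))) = 5930121323380621/ 96871333071633120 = 0.06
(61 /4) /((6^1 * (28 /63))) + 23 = 919 /32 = 28.72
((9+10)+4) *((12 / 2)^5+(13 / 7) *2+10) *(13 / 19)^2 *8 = 670994.34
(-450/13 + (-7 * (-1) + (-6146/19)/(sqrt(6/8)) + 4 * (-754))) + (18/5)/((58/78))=-5728089/1885 - 12292 * sqrt(3)/57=-3412.29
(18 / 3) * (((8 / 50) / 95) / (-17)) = -24 / 40375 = -0.00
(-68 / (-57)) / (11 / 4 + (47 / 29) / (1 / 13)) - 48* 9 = -68028224 / 157491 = -431.95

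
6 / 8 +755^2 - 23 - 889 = 2276455 / 4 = 569113.75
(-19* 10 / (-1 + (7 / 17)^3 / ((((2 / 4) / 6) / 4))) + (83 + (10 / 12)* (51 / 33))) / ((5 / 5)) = 2649193 / 762366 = 3.47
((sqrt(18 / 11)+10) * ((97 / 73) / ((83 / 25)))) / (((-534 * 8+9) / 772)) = -18721000 / 25829517- 1872100 * sqrt(22) / 94708229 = -0.82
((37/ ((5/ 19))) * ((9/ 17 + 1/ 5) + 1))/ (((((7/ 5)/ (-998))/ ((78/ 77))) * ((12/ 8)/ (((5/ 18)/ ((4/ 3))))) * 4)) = -4560361/ 748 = -6096.74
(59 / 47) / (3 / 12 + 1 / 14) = 1652 / 423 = 3.91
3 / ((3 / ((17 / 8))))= 17 / 8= 2.12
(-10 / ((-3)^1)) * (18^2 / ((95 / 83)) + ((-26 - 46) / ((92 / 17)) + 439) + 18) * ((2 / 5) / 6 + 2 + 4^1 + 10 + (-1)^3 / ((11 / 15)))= 35619.04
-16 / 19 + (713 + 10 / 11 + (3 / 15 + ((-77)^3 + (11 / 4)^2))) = -7621179491 / 16720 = -455812.17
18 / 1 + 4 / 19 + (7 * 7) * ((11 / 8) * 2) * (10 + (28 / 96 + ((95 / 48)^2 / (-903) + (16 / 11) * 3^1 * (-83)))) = -1070681248727 / 22588416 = -47399.57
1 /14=0.07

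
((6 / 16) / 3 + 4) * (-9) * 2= -297 / 4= -74.25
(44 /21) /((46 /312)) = 2288 /161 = 14.21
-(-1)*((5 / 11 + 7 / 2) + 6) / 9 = 73 / 66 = 1.11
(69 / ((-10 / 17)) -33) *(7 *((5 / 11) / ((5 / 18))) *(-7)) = 662823 / 55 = 12051.33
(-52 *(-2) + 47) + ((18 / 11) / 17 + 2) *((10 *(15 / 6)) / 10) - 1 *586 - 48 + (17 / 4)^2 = -1375413 / 2992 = -459.70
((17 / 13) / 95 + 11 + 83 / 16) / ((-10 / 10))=-320137 / 19760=-16.20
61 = 61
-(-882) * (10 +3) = 11466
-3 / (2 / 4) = -6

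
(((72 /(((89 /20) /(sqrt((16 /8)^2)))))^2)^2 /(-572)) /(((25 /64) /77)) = -308210879692800 /815649133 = -377871.89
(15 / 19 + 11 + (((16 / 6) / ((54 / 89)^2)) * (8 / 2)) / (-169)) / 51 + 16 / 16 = 1.23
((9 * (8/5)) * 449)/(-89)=-72.65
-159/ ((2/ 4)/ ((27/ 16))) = -4293/ 8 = -536.62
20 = 20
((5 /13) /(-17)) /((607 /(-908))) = 4540 /134147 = 0.03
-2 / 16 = -1 / 8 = -0.12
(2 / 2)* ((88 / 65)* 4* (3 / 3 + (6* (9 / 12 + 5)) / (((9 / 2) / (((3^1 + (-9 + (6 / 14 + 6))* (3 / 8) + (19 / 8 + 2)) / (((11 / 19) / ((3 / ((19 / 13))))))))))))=431828 / 455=949.07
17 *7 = 119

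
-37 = -37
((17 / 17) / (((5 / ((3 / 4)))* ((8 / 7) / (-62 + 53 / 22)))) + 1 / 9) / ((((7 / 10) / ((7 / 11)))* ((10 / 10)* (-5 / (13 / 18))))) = 3175367 / 3136320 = 1.01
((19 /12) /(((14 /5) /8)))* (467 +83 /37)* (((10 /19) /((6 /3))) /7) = 434050 /5439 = 79.80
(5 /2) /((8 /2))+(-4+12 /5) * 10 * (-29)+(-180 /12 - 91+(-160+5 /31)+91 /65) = 248231 /1240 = 200.19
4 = 4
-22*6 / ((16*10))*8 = -33 / 5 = -6.60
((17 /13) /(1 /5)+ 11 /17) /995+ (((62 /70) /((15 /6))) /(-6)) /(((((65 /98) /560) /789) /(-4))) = 172991796868 /1099475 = 157340.36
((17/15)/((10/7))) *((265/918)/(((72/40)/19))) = 7049/2916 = 2.42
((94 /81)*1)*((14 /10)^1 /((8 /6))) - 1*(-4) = 1409 /270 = 5.22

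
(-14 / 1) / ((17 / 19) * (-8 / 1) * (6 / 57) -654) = 2527 / 118183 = 0.02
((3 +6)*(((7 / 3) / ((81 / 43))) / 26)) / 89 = 301 / 62478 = 0.00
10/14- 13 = -86/7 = -12.29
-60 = -60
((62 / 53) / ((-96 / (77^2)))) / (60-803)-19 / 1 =-35729849 / 1890192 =-18.90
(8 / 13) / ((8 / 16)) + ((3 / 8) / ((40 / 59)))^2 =1.54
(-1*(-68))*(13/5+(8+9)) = 6664/5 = 1332.80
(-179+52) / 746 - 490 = -365667 / 746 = -490.17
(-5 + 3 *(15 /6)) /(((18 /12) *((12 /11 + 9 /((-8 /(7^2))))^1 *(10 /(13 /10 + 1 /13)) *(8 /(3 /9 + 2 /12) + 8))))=-1969 /11126700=-0.00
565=565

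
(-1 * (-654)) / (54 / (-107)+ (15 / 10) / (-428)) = -186608 / 145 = -1286.95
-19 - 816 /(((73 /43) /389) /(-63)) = 859900229 /73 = 11779455.19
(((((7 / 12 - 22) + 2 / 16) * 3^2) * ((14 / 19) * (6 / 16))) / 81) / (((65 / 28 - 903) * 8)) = 25039 / 275996736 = 0.00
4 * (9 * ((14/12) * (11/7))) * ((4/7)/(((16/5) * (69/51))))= 8.71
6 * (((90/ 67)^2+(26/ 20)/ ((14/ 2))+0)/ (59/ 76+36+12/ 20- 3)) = 142581396/ 410478649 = 0.35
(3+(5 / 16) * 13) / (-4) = -113 / 64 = -1.77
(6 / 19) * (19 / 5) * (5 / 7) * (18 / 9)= 12 / 7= 1.71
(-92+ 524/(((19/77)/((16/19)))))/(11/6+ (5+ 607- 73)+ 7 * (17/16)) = 29393088/9500437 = 3.09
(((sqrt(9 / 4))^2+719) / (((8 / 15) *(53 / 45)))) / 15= 129825 / 1696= 76.55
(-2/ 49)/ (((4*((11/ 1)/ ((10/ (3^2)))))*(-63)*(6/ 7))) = 5/ 261954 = 0.00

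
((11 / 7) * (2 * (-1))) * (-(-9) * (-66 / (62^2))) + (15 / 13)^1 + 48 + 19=6002593 / 87451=68.64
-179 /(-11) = 179 /11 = 16.27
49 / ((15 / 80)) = 784 / 3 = 261.33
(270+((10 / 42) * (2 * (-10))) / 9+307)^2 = 11870756209 / 35721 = 332318.70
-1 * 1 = -1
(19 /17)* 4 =76 /17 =4.47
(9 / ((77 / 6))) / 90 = 0.01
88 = 88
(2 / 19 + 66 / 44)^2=3721 / 1444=2.58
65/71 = 0.92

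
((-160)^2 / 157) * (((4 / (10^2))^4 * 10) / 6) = 0.00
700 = 700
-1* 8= -8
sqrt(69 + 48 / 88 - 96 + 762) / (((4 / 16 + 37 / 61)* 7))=732* sqrt(9889) / 16093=4.52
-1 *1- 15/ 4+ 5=1/ 4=0.25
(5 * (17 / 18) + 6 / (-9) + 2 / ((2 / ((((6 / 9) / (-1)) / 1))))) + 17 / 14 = 290 / 63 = 4.60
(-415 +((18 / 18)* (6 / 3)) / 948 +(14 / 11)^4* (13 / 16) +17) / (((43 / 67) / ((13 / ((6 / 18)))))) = -55647670013 / 2313278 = -24055.76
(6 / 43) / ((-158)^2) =3 / 536726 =0.00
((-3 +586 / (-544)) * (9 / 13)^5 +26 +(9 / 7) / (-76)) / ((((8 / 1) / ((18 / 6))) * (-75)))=-340292503099 / 2686379113600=-0.13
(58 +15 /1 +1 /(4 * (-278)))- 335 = -291345 /1112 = -262.00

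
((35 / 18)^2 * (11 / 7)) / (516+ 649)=385 / 75492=0.01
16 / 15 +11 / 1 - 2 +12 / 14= 1147 / 105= 10.92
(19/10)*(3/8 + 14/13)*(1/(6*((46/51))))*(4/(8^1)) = 0.25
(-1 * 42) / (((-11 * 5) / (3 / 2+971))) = 8169 / 11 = 742.64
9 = 9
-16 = -16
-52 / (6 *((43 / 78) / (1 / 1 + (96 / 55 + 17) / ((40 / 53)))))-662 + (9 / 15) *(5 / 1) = -25191817 / 23650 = -1065.19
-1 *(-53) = 53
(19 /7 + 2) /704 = 3 /448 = 0.01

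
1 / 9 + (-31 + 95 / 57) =-263 / 9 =-29.22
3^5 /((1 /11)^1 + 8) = 2673 /89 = 30.03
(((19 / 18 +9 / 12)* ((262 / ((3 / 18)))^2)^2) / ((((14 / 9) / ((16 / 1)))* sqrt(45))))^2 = 14005367993250660872933867520 / 49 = 285823836596952262712936100.00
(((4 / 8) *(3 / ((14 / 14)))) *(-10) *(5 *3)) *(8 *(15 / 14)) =-13500 / 7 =-1928.57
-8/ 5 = -1.60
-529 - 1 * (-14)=-515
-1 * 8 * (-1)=8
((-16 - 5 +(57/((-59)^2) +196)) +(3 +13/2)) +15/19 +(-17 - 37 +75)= 27289725/132278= 206.31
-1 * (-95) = 95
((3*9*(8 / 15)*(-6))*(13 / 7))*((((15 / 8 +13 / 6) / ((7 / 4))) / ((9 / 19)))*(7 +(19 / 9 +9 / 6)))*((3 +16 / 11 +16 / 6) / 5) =-860319772 / 72765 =-11823.26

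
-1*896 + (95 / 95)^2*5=-891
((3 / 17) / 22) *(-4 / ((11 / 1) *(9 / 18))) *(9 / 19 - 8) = 156 / 3553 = 0.04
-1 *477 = -477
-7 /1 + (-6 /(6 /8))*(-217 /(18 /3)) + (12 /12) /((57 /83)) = 5392 /19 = 283.79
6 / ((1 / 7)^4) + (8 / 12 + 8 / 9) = 129668 / 9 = 14407.56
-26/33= -0.79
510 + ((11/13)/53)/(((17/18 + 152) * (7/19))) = 510.00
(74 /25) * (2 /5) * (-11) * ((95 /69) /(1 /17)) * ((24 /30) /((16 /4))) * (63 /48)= -920227 /11500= -80.02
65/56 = 1.16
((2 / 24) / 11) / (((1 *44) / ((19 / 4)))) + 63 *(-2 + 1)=-1463597 / 23232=-63.00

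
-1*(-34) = 34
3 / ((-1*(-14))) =3 / 14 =0.21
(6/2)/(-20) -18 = -363/20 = -18.15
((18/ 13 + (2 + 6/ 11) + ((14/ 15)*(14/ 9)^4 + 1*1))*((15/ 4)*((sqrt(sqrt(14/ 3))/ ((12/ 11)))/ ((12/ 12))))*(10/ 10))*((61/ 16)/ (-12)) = -8923775827*14^(1/ 4)*3^(3/ 4)/ 2358180864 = -16.69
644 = 644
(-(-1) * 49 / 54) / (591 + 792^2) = 49 / 33904170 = 0.00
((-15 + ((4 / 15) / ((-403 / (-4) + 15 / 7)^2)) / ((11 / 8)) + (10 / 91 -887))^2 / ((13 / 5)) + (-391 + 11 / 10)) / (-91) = -5047186283265456950435217925 / 1469936039038725393909774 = -3433.61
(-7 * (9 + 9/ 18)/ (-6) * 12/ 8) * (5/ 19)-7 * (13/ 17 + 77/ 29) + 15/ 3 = -57441/ 3944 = -14.56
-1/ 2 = -0.50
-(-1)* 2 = 2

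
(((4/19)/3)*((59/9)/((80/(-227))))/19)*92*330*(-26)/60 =44049577/48735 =903.86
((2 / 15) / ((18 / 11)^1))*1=11 / 135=0.08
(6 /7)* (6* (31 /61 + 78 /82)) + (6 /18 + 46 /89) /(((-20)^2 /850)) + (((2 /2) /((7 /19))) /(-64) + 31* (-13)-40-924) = -58025434763 /42737088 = -1357.73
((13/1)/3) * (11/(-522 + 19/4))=-572/6207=-0.09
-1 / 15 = -0.07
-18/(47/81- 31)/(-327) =-243/134288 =-0.00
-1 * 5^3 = -125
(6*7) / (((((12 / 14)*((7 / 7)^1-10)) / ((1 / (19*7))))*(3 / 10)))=-70 / 513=-0.14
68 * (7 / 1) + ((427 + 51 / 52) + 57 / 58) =1364685 / 1508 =904.96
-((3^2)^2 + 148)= -229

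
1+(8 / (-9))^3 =217 / 729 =0.30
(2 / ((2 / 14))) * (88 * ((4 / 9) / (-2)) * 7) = -1916.44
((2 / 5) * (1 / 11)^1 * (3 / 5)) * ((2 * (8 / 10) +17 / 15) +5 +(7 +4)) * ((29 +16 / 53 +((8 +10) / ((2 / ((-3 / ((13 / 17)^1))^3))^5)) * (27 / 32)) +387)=-148641688423107013750130590162093 / 954924020070877162592000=-155658131.22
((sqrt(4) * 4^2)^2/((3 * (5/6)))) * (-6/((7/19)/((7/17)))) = -233472/85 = -2746.73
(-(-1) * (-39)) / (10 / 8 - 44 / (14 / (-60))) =-0.21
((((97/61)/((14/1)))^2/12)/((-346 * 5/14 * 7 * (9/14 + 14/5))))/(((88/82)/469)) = -25846523/163827473568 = -0.00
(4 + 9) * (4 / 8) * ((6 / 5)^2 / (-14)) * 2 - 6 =-1284 / 175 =-7.34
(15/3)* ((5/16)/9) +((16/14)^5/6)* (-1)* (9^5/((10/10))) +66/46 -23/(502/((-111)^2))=-275951462237861/13971860784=-19750.52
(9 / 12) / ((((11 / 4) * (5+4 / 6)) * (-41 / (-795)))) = 7155 / 7667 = 0.93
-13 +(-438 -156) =-607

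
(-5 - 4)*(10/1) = -90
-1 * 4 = -4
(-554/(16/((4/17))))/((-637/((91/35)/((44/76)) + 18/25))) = 396941/5955950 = 0.07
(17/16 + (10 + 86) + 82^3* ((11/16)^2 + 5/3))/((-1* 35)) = -113246521/3360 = -33704.32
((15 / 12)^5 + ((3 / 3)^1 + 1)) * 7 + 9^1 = 45427 / 1024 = 44.36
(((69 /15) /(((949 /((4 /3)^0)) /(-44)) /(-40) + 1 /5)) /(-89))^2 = 65545216 /13407092521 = 0.00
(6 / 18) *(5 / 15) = 1 / 9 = 0.11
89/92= 0.97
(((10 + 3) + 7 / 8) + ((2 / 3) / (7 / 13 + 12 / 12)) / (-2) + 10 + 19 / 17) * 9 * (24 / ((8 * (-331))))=-2.02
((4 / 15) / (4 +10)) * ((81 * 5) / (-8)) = -27 / 28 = -0.96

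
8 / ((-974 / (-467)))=1868 / 487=3.84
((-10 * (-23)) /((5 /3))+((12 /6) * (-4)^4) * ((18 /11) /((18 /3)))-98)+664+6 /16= 74273 /88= 844.01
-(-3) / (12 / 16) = 4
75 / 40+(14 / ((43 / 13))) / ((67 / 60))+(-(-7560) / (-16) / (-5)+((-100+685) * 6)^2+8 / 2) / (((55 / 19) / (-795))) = -857830878283263 / 253528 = -3383574509.65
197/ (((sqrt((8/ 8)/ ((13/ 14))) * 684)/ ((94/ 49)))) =9259 * sqrt(182)/ 234612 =0.53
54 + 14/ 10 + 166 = 1107/ 5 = 221.40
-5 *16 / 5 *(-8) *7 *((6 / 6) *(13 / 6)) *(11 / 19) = 64064 / 57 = 1123.93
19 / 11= 1.73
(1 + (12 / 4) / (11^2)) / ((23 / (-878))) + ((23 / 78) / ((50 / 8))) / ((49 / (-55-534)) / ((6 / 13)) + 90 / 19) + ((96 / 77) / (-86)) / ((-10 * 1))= -171451698051756 / 4383993038425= -39.11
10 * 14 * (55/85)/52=385/221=1.74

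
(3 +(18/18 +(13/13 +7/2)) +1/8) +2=85/8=10.62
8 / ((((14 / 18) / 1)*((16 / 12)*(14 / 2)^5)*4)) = 27 / 235298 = 0.00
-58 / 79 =-0.73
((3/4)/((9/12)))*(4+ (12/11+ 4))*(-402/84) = -43.51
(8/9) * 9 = 8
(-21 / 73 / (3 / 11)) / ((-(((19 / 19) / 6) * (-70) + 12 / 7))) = -147 / 1387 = -0.11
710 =710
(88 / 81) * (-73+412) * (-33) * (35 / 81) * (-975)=1244243000 / 243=5120341.56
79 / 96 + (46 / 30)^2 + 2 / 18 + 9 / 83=2027999 / 597600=3.39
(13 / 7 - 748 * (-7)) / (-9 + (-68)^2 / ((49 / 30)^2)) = 12576095 / 4139991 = 3.04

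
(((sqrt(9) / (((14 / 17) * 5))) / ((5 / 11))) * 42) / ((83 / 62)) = 104346 / 2075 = 50.29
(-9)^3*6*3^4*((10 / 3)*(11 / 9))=-1443420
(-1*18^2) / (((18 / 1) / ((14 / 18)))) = -14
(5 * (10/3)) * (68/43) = 3400/129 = 26.36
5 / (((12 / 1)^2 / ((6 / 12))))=5 / 288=0.02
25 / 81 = 0.31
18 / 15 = 6 / 5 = 1.20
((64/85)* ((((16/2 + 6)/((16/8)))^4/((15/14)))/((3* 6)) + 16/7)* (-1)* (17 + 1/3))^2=158981108877819904/58068950625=2737798.90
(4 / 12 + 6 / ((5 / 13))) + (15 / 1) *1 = 464 / 15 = 30.93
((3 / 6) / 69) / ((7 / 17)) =17 / 966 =0.02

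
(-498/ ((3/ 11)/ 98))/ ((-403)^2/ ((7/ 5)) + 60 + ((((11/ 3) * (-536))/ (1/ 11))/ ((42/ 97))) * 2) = -1610532/ 145879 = -11.04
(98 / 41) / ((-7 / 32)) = -448 / 41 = -10.93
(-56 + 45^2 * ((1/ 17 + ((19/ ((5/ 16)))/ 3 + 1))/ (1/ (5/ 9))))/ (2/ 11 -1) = -4475878/ 153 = -29254.10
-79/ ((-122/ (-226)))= -8927/ 61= -146.34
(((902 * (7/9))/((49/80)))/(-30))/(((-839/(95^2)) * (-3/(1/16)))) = -4070275/475713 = -8.56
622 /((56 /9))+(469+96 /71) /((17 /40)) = 40780793 /33796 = 1206.68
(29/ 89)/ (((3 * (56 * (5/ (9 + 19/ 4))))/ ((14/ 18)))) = 319/ 76896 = 0.00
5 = 5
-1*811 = -811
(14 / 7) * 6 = 12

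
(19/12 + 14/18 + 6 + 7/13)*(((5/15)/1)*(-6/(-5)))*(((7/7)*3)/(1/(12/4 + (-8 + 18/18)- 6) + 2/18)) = 12495/13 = 961.15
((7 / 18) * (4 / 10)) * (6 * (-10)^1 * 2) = -56 / 3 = -18.67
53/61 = 0.87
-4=-4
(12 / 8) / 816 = 1 / 544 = 0.00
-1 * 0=0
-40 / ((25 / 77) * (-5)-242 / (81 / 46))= 249480 / 867289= 0.29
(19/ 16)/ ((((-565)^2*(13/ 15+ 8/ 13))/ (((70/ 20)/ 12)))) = 1729/ 2361754240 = 0.00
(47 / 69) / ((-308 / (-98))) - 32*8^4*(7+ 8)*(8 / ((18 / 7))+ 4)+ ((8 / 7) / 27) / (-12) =-4011180626191 / 286902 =-13981013.12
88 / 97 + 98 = 9594 / 97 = 98.91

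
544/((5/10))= 1088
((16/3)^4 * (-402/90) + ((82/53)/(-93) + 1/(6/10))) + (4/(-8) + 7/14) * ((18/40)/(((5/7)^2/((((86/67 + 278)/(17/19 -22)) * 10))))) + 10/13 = -93722706713/25951185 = -3611.50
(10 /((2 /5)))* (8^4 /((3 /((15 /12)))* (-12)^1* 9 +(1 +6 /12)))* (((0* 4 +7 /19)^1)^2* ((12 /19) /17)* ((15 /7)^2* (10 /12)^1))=-768000000 /100161977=-7.67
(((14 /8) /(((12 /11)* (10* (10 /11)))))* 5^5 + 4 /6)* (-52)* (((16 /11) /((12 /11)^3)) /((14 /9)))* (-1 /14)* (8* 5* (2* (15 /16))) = 4168567975 /37632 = 110771.90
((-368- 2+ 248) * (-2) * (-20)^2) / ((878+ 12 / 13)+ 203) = 253760 / 2813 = 90.21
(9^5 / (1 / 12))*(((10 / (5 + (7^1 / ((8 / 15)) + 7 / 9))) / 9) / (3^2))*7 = 32395.24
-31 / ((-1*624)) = 31 / 624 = 0.05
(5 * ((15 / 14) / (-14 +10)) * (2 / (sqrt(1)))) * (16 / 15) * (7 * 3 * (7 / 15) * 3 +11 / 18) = -5402 / 63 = -85.75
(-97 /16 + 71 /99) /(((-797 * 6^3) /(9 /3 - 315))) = -110071 /11362032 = -0.01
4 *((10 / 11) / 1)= 40 / 11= 3.64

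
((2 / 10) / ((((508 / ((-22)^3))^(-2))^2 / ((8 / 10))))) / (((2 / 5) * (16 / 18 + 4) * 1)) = 2341301769 / 5523633943028960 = 0.00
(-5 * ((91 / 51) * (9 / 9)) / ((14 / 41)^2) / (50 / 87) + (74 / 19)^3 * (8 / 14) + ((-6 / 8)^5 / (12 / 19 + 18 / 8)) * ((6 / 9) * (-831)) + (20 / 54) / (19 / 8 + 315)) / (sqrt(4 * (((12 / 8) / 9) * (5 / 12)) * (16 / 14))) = -140523544440708617 * sqrt(35) / 8713964948371200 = -95.40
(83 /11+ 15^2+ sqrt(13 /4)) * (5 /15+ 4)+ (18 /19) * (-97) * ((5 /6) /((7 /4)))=13 * sqrt(13) /6+ 4230722 /4389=971.75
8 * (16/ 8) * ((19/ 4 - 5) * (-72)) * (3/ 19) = 864/ 19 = 45.47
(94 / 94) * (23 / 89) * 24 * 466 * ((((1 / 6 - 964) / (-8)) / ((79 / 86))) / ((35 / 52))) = 138592185784 / 246085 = 563188.27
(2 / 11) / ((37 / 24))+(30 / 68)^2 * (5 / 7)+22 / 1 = 73302059 / 3293444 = 22.26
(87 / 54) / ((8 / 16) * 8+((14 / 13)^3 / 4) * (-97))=-63713 / 1039572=-0.06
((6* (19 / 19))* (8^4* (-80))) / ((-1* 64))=30720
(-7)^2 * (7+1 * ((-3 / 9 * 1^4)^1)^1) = 980 / 3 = 326.67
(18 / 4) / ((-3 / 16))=-24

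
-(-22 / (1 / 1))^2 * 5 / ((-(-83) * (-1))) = 2420 / 83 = 29.16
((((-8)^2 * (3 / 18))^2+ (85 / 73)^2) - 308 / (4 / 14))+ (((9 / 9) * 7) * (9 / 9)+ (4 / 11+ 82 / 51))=-8555204348 / 8968707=-953.89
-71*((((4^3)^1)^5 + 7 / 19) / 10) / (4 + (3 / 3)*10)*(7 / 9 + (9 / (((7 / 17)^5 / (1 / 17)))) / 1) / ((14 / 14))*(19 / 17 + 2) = -77248975212.35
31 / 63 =0.49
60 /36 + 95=290 /3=96.67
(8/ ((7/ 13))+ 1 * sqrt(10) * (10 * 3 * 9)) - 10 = 34/ 7+ 270 * sqrt(10) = 858.67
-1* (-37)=37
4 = 4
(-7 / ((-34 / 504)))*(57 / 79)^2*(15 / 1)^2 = 1289528100 / 106097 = 12154.24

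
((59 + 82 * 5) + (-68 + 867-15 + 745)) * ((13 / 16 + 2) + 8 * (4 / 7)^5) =886499613 / 134456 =6593.23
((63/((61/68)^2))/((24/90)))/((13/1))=1092420/48373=22.58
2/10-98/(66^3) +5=3737203/718740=5.20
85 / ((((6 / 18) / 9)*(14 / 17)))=39015 / 14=2786.79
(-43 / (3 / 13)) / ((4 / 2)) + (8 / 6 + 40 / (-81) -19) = -18035 / 162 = -111.33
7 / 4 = 1.75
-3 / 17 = -0.18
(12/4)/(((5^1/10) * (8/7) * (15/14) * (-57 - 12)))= -49/690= -0.07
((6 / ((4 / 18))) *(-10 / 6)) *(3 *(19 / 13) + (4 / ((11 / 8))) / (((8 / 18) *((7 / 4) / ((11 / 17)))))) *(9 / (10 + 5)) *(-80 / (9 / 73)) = 184433040 / 1547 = 119219.81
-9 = -9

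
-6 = -6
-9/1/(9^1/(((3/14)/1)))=-3/14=-0.21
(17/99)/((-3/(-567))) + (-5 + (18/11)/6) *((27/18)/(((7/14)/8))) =-81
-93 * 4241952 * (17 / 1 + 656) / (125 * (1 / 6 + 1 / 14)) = -8920784333.26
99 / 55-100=-98.20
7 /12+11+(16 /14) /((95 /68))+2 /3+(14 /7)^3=56041 /2660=21.07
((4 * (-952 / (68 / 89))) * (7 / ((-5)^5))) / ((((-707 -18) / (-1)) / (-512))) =-17862656 / 2265625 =-7.88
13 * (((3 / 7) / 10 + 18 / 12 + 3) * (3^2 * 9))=167427 / 35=4783.63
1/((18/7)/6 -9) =-7/60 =-0.12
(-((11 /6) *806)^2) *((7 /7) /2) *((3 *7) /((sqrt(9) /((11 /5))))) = -1513164653 /90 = -16812940.59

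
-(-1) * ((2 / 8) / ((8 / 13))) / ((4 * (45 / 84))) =91 / 480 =0.19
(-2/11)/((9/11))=-2/9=-0.22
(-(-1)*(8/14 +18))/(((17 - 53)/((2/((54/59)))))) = -3835/3402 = -1.13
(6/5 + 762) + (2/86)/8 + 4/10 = 1313397/1720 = 763.60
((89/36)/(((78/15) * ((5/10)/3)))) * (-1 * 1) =-445/156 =-2.85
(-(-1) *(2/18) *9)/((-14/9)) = -9/14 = -0.64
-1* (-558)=558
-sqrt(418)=-20.45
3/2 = 1.50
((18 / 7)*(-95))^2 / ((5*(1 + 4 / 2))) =3978.37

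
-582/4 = -291/2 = -145.50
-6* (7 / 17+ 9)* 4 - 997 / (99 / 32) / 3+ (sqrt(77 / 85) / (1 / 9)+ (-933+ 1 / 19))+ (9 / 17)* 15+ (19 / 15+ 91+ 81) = -520446182 / 479655+ 9* sqrt(6545) / 85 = -1076.48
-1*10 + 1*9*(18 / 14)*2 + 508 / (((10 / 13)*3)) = 24494 / 105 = 233.28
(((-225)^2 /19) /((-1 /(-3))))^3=3503151123046875 /6859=510737880601.67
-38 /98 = -19 /49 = -0.39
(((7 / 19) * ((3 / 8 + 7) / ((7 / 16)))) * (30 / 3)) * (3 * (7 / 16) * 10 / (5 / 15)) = 92925 / 38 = 2445.39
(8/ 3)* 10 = 80/ 3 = 26.67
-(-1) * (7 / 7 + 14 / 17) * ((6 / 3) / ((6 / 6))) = 62 / 17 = 3.65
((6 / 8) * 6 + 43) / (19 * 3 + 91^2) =95 / 16676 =0.01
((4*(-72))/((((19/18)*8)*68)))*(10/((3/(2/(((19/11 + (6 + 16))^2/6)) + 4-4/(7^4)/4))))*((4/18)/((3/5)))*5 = -219217405000/17609800761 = -12.45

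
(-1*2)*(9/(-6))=3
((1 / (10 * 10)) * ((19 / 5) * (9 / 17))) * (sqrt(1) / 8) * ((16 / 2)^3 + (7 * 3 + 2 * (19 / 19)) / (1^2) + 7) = 46341 / 34000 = 1.36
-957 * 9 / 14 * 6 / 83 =-25839 / 581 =-44.47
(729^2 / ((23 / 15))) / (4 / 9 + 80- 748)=-71744535 / 138184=-519.20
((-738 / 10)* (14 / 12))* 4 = -344.40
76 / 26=38 / 13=2.92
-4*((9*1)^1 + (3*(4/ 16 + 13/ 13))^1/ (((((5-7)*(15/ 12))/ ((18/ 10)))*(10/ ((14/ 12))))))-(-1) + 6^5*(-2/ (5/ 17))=-2645527/ 50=-52910.54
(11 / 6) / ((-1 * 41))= -11 / 246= -0.04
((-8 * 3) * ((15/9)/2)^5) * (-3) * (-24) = -6250/9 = -694.44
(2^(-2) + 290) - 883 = -2371/4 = -592.75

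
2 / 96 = 1 / 48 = 0.02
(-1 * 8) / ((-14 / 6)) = 24 / 7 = 3.43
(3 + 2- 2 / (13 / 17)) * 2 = 62 / 13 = 4.77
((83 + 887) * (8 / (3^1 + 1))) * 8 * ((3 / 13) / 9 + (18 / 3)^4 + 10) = 790511200 / 39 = 20269517.95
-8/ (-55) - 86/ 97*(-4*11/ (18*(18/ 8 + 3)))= 562904/ 1008315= 0.56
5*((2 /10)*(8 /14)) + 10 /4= 43 /14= 3.07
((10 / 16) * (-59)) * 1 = -295 / 8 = -36.88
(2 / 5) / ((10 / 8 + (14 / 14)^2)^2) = 32 / 405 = 0.08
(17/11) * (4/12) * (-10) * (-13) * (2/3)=4420/99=44.65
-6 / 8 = -3 / 4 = -0.75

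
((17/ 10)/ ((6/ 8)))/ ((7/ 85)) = 27.52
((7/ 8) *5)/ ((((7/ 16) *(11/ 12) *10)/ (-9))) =-108/ 11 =-9.82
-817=-817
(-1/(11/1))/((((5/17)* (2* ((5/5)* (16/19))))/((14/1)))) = -2261/880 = -2.57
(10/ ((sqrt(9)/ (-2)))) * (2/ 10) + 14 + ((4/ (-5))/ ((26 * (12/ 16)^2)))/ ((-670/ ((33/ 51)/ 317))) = 13377384326/ 1056109275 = 12.67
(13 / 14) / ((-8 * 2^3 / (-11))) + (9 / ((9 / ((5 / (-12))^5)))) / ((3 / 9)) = 70789 / 580608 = 0.12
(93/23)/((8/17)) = 1581/184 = 8.59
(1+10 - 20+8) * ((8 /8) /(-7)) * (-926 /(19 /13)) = -12038 /133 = -90.51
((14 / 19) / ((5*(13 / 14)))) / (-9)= -196 / 11115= -0.02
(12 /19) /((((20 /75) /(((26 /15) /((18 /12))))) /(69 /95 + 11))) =57928 /1805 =32.09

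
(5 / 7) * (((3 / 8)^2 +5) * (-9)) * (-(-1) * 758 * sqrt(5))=-801585 * sqrt(5) / 32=-56012.45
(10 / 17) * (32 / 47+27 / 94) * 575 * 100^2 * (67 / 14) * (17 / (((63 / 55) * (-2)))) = -344317187500 / 2961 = -116284088.99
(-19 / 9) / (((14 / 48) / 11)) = -1672 / 21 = -79.62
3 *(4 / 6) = 2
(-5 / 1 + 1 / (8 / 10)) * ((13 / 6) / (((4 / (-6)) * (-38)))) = -195 / 608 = -0.32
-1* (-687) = 687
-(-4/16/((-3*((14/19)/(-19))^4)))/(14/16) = -16983563041/403368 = -42104.39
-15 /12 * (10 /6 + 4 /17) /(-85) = 97 /3468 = 0.03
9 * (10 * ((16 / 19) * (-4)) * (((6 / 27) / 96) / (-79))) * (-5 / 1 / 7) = -200 / 31521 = -0.01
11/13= 0.85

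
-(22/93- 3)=257/93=2.76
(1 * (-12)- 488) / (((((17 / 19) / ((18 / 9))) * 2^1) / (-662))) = 6289000 / 17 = 369941.18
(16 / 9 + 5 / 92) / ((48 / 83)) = 125911 / 39744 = 3.17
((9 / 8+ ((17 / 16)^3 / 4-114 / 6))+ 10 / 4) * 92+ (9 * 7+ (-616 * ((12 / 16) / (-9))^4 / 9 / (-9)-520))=-1843.91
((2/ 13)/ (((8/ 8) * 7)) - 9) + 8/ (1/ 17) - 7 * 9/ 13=11118/ 91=122.18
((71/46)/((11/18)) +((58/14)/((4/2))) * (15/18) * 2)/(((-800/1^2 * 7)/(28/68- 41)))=63523/1466080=0.04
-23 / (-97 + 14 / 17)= 391 / 1635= 0.24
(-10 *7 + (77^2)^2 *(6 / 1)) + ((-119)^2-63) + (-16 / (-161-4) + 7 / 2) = 69607651607 / 330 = 210932277.60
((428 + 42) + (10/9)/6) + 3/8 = 101641/216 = 470.56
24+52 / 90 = 1106 / 45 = 24.58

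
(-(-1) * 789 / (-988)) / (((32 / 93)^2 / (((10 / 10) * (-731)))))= 4988388591 / 1011712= 4930.64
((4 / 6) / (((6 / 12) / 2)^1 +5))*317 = 40.25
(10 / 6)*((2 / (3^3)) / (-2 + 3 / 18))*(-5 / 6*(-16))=-800 / 891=-0.90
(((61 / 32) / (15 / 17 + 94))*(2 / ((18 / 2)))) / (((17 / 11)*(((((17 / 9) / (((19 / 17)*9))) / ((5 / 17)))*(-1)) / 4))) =-573705 / 31698676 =-0.02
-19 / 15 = -1.27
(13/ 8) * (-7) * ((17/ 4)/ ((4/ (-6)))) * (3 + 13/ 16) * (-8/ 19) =-283101/ 2432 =-116.41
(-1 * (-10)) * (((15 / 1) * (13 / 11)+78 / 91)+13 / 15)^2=1009442312 / 266805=3783.45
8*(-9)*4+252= -36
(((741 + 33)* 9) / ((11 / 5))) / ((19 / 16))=557280 / 209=2666.41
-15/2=-7.50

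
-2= -2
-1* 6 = -6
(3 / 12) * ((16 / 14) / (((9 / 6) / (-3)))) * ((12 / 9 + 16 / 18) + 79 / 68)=-2071 / 1071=-1.93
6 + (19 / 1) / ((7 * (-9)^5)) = 2480039 / 413343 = 6.00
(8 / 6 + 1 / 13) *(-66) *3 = -3630 / 13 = -279.23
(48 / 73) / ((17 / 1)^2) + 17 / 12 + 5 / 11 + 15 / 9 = 9858635 / 2784804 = 3.54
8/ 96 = 1/ 12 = 0.08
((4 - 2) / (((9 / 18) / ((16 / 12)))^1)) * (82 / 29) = 15.08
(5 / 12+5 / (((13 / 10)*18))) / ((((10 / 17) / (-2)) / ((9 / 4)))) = -1003 / 208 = -4.82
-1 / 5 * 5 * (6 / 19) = -6 / 19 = -0.32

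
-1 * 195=-195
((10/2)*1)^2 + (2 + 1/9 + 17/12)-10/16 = 2009/72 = 27.90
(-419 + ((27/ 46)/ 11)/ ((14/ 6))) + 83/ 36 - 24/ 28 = -26619961/ 63756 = -417.53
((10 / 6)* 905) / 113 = 4525 / 339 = 13.35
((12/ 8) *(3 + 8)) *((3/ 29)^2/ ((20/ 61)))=18117/ 33640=0.54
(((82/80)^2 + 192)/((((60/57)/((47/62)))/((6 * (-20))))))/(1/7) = -5792445393/49600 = -116783.17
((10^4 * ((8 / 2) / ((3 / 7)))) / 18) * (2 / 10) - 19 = 27487 / 27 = 1018.04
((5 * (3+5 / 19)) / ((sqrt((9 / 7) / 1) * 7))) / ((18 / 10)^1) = 1550 * sqrt(7) / 3591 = 1.14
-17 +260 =243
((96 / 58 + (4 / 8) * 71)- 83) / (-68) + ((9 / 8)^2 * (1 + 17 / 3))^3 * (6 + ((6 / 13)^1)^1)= 25476686951 / 6562816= 3881.97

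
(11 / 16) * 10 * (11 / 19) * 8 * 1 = 605 / 19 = 31.84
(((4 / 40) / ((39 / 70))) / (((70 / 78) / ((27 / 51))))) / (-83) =-9 / 7055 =-0.00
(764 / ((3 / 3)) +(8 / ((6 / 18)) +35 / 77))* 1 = 8673 / 11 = 788.45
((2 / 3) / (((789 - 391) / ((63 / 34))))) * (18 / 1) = 189 / 3383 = 0.06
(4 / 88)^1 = 1 / 22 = 0.05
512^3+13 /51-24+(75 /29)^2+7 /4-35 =23026921655785 /171564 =134217677.69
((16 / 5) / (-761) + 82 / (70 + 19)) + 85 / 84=54874049 / 28446180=1.93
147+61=208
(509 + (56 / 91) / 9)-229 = 32768 / 117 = 280.07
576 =576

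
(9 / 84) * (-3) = -0.32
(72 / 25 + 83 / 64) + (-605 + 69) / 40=-14757 / 1600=-9.22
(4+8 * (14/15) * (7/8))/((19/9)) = 474/95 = 4.99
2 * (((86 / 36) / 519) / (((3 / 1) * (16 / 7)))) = 301 / 224208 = 0.00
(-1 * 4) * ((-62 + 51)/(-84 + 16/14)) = -77/145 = -0.53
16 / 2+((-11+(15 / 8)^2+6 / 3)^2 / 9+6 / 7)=12.20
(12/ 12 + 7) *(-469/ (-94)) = 39.91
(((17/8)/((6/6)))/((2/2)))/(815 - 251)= 17/4512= 0.00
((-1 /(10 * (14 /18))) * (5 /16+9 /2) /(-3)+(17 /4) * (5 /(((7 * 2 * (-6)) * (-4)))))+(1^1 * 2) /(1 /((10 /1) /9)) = 2.49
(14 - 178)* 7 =-1148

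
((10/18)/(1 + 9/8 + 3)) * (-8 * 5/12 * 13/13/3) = -0.12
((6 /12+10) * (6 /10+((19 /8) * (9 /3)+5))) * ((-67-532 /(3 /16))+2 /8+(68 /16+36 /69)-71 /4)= -389755.89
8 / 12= 2 / 3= 0.67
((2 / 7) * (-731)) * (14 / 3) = -2924 / 3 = -974.67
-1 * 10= -10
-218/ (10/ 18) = -1962/ 5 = -392.40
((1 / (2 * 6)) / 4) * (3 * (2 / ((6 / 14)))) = 7 / 24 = 0.29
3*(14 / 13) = 42 / 13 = 3.23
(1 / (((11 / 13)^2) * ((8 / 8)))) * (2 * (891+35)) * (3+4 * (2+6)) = 10954580 / 121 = 90533.72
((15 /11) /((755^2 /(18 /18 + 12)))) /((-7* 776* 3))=-13 /6812026760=-0.00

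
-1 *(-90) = 90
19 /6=3.17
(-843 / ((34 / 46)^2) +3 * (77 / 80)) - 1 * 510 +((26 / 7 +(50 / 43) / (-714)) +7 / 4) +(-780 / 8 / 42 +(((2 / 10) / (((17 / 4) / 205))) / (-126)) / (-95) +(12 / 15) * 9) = -485485725227 / 238001904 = -2039.84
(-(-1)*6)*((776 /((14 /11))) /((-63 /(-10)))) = 85360 /147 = 580.68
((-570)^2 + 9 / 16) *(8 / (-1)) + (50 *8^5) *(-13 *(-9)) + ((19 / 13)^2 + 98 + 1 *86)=189093781.64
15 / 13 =1.15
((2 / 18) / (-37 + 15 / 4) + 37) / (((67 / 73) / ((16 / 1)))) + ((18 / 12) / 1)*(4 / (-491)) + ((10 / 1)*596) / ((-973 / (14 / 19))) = 3505400118034 / 5473501551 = 640.43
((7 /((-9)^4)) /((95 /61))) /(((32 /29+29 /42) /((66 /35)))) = 544852 /756610875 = 0.00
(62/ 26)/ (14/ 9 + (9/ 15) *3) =0.71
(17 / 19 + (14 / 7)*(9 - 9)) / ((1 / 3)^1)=51 / 19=2.68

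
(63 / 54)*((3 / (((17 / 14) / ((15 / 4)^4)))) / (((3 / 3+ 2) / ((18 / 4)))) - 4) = 850.33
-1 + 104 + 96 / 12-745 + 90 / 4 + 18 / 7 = -608.93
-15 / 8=-1.88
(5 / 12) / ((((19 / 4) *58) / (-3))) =-5 / 1102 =-0.00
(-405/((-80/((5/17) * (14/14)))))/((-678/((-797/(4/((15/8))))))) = 0.82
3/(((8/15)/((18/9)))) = 45/4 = 11.25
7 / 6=1.17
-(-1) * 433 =433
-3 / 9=-1 / 3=-0.33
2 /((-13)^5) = -2 /371293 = -0.00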